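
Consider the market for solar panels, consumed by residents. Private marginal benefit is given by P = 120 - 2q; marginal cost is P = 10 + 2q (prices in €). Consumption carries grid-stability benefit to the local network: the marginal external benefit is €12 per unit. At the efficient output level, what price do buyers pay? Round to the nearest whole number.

Social marginal benefit = demand + MEB = 132 - 2q.
Set SMB = MC: 132 - 2q = 10 + 2q → q* = 30.5000.
Consumer price on the demand curve at q*: 120 − 2×30.5000 = 59.0000.

P = €59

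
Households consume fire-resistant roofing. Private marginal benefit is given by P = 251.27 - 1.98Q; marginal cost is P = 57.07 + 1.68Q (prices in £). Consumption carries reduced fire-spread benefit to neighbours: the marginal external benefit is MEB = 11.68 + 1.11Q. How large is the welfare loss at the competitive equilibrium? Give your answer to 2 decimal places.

DWL = £976.68

Market equilibrium (private): 57.07 + 1.68Q = 251.27 - 1.98Q → Q_m = 53.0601.
Social marginal benefit = demand + MEB = 262.95 - 0.87Q.
Set SMB = MC: 262.95 - 0.87Q = 57.07 + 1.68Q → Q* = 80.7373.
The loss is the area between SMB and MC from Q* to Q_m; with linear curves that's a triangle of height MEB(Q_m).
DWL = ½ × 27.6772 × 70.5767 = 976.6827.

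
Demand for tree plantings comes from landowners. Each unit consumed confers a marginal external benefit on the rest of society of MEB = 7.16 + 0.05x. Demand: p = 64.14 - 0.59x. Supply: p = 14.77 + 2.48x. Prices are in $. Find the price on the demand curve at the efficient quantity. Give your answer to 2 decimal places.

Social marginal benefit = demand + MEB = 71.30 - 0.54x.
Set SMB = MC: 71.30 - 0.54x = 14.77 + 2.48x → x* = 18.7185.
Consumer price on the demand curve at x*: 64.14 − 0.59×18.7185 = 53.0961.

P = $53.10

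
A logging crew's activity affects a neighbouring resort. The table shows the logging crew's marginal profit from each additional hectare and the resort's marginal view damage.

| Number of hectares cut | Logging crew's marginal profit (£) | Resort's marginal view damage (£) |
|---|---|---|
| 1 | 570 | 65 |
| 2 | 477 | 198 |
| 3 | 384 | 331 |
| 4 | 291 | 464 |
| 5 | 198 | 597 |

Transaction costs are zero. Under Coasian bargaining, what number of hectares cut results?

3

Bargaining reaches the level where marginal profit last exceeds marginal view damage.
That holds through level 3 (384 ≥ 331) but not at 4 (291 < 464).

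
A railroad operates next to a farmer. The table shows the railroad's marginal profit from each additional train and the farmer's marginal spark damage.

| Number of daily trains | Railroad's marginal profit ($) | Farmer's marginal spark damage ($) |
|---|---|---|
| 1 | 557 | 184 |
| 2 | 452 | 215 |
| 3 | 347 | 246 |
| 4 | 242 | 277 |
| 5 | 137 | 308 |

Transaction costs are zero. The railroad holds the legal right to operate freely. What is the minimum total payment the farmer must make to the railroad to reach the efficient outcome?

$379

Left alone the railroad would choose level 5 (marginal profit stays positive).
Efficient level: k* = 3 (marginal profit ≥ marginal spark damage through 3).
The farmer must at least cover the railroad's forgone profit from cutting 5→3: 242 + 137 = 379.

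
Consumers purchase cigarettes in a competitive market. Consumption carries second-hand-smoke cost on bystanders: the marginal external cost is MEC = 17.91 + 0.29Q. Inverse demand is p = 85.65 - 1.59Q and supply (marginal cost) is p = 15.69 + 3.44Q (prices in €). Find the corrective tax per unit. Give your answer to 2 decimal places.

tax = €20.75 per unit

Social marginal benefit = demand − MEC = 67.74 - 1.88Q.
Set SMB = MC: 67.74 - 1.88Q = 15.69 + 3.44Q → Q* = 9.7838.
The Pigouvian tax equals MEC at Q*: 17.91 + 0.29×9.7838 = 20.7473.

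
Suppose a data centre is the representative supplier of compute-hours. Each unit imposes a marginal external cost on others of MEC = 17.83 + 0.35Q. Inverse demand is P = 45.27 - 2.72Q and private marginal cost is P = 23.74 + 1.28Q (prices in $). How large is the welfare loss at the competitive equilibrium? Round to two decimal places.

Market equilibrium (private): 23.74 + 1.28Q = 45.27 - 2.72Q → Q_m = 5.3825.
Social marginal cost = private MC + MEC = 41.57 + 1.63Q.
Set SMC = demand: 41.57 + 1.63Q = 45.27 - 2.72Q → Q* = 0.8506.
The loss is the area between SMC and demand from Q* to Q_m; with linear curves that's a triangle of height MEC(Q_m).
DWL = ½ × 4.5319 × 19.7139 = 44.6707.

DWL = $44.67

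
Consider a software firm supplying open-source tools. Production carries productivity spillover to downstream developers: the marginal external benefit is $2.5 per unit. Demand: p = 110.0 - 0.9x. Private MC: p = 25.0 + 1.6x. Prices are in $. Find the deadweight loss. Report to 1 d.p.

Market equilibrium (private): 25.0 + 1.6x = 110.0 - 0.9x → x_m = 34.0000.
Social marginal cost = private MC − MEB = 22.5 + 1.6x.
Set SMC = demand: 22.5 + 1.6x = 110.0 - 0.9x → x* = 35.0000.
Between x* and x_m the wedge demand − SMC runs linearly from 0 to MEB(x_m), so the loss is a triangle.
DWL = ½ × 1.0000 × 2.5000 = 1.2500.

DWL = $1.3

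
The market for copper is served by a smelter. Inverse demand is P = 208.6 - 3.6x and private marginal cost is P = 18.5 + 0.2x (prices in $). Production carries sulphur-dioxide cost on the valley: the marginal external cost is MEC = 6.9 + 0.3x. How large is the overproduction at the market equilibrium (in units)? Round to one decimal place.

Market equilibrium (private): 18.5 + 0.2x = 208.6 - 3.6x → x_m = 50.0263.
Social marginal cost = private MC + MEC = 25.4 + 0.5x.
Set SMC = demand: 25.4 + 0.5x = 208.6 - 3.6x → x* = 44.6829.
Gap = |50.0263 − 44.6829| = 5.3434.

5.3 units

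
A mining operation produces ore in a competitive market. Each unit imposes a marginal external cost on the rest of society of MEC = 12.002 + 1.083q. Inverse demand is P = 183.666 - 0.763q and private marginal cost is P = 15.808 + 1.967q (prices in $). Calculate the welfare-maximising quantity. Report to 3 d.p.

q* = 40.875

Social marginal cost = private MC + MEC = 27.810 + 3.050q.
Set SMC = demand: 27.810 + 3.050q = 183.666 - 0.763q → q* = 40.8749.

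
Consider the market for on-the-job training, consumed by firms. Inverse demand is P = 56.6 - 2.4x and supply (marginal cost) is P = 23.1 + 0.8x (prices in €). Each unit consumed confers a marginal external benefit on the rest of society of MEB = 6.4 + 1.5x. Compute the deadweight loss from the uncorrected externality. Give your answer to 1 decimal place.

Market equilibrium (private): 23.1 + 0.8x = 56.6 - 2.4x → x_m = 10.4688.
Social marginal benefit = demand + MEB = 63.0 - 0.9x.
Set SMB = MC: 63.0 - 0.9x = 23.1 + 0.8x → x* = 23.4706.
Height of the DWL triangle at x_m is SMB(x_m) − MC(x_m) = MEB(x_m) = 22.1031.
DWL = ½ × 13.0018 × 22.1031 = 143.6900.

DWL = €143.7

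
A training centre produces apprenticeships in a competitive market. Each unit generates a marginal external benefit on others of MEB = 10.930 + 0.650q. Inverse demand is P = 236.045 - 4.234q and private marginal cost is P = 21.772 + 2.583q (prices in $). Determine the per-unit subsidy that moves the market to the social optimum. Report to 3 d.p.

subsidy = $34.666 per unit

Social marginal cost = private MC − MEB = 10.842 + 1.933q.
Set SMC = demand: 10.842 + 1.933q = 236.045 - 4.234q → q* = 36.5174.
The Pigouvian subsidy equals MEB at q*: 10.930 + 0.650×36.5174 = 34.6663.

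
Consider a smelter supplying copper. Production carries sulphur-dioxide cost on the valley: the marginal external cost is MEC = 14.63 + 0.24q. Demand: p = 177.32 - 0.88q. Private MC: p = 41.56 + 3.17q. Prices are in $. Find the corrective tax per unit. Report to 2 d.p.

tax = $21.41 per unit

Social marginal cost = private MC + MEC = 56.19 + 3.41q.
Set SMC = demand: 56.19 + 3.41q = 177.32 - 0.88q → q* = 28.2354.
The Pigouvian tax equals MEC at q*: 14.63 + 0.24×28.2354 = 21.4065.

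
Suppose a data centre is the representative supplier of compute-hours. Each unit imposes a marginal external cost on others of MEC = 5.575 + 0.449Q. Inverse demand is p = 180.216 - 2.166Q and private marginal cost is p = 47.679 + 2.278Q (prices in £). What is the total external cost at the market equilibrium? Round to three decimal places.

Market equilibrium (private): 47.679 + 2.278Q = 180.216 - 2.166Q → Q_m = 29.8238.
Total external cost = ∫₀^{Q_m} (5.575 + 0.449Q) dQ = 5.575×29.8238 + ½×0.449×29.8238² = 365.9512.

£365.951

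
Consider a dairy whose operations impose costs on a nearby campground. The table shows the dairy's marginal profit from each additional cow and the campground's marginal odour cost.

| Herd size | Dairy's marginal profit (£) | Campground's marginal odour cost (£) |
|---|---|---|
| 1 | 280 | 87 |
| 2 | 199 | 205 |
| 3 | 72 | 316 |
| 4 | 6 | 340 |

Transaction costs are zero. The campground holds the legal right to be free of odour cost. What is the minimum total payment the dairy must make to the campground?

£87

Efficient level: marginal profit ≥ marginal odour cost through level 1, so k* = 1.
With the campground holding the right, the dairy must at least compensate total damage at k*: 87 = 87.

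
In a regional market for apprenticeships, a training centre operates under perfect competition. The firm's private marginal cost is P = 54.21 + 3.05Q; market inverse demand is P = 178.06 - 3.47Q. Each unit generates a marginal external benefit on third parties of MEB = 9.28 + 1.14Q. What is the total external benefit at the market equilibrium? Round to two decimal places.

Market equilibrium (private): 54.21 + 3.05Q = 178.06 - 3.47Q → Q_m = 18.9954.
Total external benefit = ∫₀^{Q_m} (9.28 + 1.14Q) dQ = 9.28×18.9954 + ½×1.14×18.9954² = 381.9477.

381.95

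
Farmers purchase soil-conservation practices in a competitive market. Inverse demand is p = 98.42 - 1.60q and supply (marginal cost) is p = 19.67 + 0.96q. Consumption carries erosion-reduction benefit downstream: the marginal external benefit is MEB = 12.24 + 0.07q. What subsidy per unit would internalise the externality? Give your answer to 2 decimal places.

Social marginal benefit = demand + MEB = 110.66 - 1.53q.
Set SMB = MC: 110.66 - 1.53q = 19.67 + 0.96q → q* = 36.5422.
The Pigouvian subsidy equals MEB at q*: 12.24 + 0.07×36.5422 = 14.7980.

subsidy = 14.80 per unit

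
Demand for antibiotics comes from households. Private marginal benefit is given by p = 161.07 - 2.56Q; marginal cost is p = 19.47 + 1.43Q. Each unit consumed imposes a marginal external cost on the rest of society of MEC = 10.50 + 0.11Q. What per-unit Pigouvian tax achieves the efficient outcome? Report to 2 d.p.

Social marginal benefit = demand − MEC = 150.57 - 2.67Q.
Set SMB = MC: 150.57 - 2.67Q = 19.47 + 1.43Q → Q* = 31.9756.
The Pigouvian tax equals MEC at Q*: 10.50 + 0.11×31.9756 = 14.0173.

tax = 14.02 per unit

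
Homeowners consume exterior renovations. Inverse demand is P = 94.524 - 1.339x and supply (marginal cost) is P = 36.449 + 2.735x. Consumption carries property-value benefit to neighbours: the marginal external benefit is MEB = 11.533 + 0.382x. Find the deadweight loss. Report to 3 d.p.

DWL = 39.039

Market equilibrium (private): 36.449 + 2.735x = 94.524 - 1.339x → x_m = 14.2550.
Social marginal benefit = demand + MEB = 106.057 - 0.957x.
Set SMB = MC: 106.057 - 0.957x = 36.449 + 2.735x → x* = 18.8537.
The welfare-loss triangle has base |x_m − x*| and height MEB(x_m) (the vertical gap between SMB and MC is zero at x* and MEB at x_m).
DWL = ½ × 4.5987 × 16.9784 = 39.0393.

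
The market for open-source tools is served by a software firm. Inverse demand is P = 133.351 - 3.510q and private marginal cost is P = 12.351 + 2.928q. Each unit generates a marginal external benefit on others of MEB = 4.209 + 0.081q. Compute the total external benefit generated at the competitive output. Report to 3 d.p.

Market equilibrium (private): 12.351 + 2.928q = 133.351 - 3.510q → q_m = 18.7947.
Total external benefit = ∫₀^{q_m} (4.209 + 0.081q) dq = 4.209×18.7947 + ½×0.081×18.7947² = 93.4131.

93.413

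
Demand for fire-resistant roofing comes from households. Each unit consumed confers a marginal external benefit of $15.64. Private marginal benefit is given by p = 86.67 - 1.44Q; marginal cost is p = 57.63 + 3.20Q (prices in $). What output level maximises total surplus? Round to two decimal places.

Social marginal benefit = demand + MEB = 102.31 - 1.44Q.
Set SMB = MC: 102.31 - 1.44Q = 57.63 + 3.20Q → Q* = 9.6293.

Q* = 9.63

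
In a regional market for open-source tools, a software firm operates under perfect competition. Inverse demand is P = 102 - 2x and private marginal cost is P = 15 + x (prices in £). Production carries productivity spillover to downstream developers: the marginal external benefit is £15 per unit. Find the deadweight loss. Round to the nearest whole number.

DWL = £38

Market equilibrium (private): 15 + x = 102 - 2x → x_m = 29.0000.
Social marginal cost = private MC − MEB = 0 + x.
Set SMC = demand: 0 + x = 102 - 2x → x* = 34.0000.
The loss is the area between SMC and demand from x* to x_m; with linear curves that's a triangle of height MEB(x_m).
DWL = ½ × 5.0000 × 15.0000 = 37.5000.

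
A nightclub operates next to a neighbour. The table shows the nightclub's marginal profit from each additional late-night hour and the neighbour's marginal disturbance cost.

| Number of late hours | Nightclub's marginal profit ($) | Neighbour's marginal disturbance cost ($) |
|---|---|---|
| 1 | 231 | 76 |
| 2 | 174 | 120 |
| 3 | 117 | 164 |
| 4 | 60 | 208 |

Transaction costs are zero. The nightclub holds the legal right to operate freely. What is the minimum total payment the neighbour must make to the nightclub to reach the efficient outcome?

$177

Left alone the nightclub would choose level 4 (marginal profit stays positive).
Efficient level: k* = 2 (marginal profit ≥ marginal disturbance cost through 2).
The neighbour must at least cover the nightclub's forgone profit from cutting 4→2: 117 + 60 = 177.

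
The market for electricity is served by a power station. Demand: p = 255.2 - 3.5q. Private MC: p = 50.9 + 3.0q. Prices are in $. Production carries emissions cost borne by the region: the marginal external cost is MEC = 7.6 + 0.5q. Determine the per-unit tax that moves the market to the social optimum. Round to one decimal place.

Social marginal cost = private MC + MEC = 58.5 + 3.5q.
Set SMC = demand: 58.5 + 3.5q = 255.2 - 3.5q → q* = 28.1000.
The Pigouvian tax equals MEC at q*: 7.6 + 0.5×28.1000 = 21.6500.

tax = $21.7 per unit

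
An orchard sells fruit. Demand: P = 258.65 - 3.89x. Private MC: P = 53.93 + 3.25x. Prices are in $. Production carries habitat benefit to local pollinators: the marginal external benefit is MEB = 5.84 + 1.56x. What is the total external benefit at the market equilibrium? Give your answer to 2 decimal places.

$808.68

Market equilibrium (private): 53.93 + 3.25x = 258.65 - 3.89x → x_m = 28.6723.
Total external benefit = ∫₀^{x_m} (5.84 + 1.56x) dx = 5.84×28.6723 + ½×1.56×28.6723² = 808.6848.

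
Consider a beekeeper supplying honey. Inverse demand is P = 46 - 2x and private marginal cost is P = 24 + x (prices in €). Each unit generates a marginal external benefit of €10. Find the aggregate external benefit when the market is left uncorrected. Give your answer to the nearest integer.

Market equilibrium (private): 24 + x = 46 - 2x → x_m = 7.3333.
Total external benefit = MEB × x_m = 10 × 7.3333 = 73.3330.

€73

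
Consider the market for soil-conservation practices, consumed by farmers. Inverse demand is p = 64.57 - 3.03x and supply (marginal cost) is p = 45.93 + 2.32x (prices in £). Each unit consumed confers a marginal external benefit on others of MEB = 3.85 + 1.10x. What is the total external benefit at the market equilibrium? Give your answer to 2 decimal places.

Market equilibrium (private): 45.93 + 2.32x = 64.57 - 3.03x → x_m = 3.4841.
Total external benefit = ∫₀^{x_m} (3.85 + 1.10x) dx = 3.85×3.4841 + ½×1.10×3.4841² = 20.0902.

£20.09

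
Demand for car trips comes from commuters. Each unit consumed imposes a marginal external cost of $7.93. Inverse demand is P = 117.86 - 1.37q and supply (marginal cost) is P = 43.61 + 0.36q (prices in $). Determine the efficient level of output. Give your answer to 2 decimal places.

q* = 38.34

Social marginal benefit = demand − MEC = 109.93 - 1.37q.
Set SMB = MC: 109.93 - 1.37q = 43.61 + 0.36q → q* = 38.3353.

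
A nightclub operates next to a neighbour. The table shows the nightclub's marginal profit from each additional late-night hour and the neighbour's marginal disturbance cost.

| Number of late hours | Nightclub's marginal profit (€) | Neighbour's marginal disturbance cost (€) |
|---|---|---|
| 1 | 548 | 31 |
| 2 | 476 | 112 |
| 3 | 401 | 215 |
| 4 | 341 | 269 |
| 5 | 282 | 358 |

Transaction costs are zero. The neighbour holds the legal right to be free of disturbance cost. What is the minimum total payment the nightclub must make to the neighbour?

Efficient level: marginal profit ≥ marginal disturbance cost through level 4, so k* = 4.
With the neighbour holding the right, the nightclub must at least compensate total damage at k*: 31 + 112 + 215 + 269 = 627.

€627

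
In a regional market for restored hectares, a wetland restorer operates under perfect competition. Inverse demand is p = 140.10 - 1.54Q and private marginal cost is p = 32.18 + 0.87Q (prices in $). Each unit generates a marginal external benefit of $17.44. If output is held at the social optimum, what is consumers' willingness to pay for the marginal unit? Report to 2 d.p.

Social marginal cost = private MC − MEB = 14.74 + 0.87Q.
Set SMC = demand: 14.74 + 0.87Q = 140.10 - 1.54Q → Q* = 52.0166.
Consumer price on the demand curve at Q*: 140.10 − 1.54×52.0166 = 59.9944.

P = $59.99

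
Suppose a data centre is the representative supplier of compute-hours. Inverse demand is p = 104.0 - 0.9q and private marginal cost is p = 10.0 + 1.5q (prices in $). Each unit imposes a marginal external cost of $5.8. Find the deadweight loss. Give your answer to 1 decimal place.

Market equilibrium (private): 10.0 + 1.5q = 104.0 - 0.9q → q_m = 39.1667.
Social marginal cost = private MC + MEC = 15.8 + 1.5q.
Set SMC = demand: 15.8 + 1.5q = 104.0 - 0.9q → q* = 36.7500.
Height of the DWL triangle at q_m is SMC(q_m) − demand(q_m) = MEC(q_m) = 5.8000.
DWL = ½ × 2.4167 × 5.8000 = 7.0084.

DWL = $7.0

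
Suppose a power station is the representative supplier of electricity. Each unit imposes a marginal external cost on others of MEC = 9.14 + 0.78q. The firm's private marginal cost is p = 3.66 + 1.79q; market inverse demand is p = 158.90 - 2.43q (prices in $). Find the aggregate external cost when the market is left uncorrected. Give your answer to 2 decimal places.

$864.00

Market equilibrium (private): 3.66 + 1.79q = 158.90 - 2.43q → q_m = 36.7867.
Total external cost = ∫₀^{q_m} (9.14 + 0.78q) dq = 9.14×36.7867 + ½×0.78×36.7867² = 864.0023.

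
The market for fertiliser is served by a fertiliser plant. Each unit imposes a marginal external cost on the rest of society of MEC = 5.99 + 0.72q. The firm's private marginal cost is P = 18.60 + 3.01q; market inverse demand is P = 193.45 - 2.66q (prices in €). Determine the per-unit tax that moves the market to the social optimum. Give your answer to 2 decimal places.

tax = €25.02 per unit

Social marginal cost = private MC + MEC = 24.59 + 3.73q.
Set SMC = demand: 24.59 + 3.73q = 193.45 - 2.66q → q* = 26.4257.
The Pigouvian tax equals MEC at q*: 5.99 + 0.72×26.4257 = 25.0165.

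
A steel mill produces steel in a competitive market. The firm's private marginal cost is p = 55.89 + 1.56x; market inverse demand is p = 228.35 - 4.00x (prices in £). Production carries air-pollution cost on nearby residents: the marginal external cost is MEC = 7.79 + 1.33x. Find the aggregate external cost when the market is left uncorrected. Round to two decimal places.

£881.44

Market equilibrium (private): 55.89 + 1.56x = 228.35 - 4.00x → x_m = 31.0180.
Total external cost = ∫₀^{x_m} (7.79 + 1.33x) dx = 7.79×31.0180 + ½×1.33×31.0180² = 881.4376.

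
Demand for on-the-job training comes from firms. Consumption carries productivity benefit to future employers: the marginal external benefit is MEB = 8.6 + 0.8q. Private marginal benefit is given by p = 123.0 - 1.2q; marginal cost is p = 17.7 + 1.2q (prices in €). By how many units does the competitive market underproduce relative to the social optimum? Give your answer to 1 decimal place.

27.3 units

Market equilibrium (private): 17.7 + 1.2q = 123.0 - 1.2q → q_m = 43.8750.
Social marginal benefit = demand + MEB = 131.6 - 0.4q.
Set SMB = MC: 131.6 - 0.4q = 17.7 + 1.2q → q* = 71.1875.
Gap = |43.8750 − 71.1875| = 27.3125.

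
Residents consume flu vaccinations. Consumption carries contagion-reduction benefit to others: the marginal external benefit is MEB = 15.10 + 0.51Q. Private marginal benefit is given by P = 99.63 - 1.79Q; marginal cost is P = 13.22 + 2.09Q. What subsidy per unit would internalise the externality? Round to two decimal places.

Social marginal benefit = demand + MEB = 114.73 - 1.28Q.
Set SMB = MC: 114.73 - 1.28Q = 13.22 + 2.09Q → Q* = 30.1217.
The Pigouvian subsidy equals MEB at Q*: 15.10 + 0.51×30.1217 = 30.4621.

subsidy = 30.46 per unit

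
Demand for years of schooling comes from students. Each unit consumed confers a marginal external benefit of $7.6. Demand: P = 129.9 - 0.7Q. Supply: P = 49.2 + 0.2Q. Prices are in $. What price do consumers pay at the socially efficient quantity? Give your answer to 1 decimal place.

P = $61.2

Social marginal benefit = demand + MEB = 137.5 - 0.7Q.
Set SMB = MC: 137.5 - 0.7Q = 49.2 + 0.2Q → Q* = 98.1111.
Consumer price on the demand curve at Q*: 129.9 − 0.7×98.1111 = 61.2222.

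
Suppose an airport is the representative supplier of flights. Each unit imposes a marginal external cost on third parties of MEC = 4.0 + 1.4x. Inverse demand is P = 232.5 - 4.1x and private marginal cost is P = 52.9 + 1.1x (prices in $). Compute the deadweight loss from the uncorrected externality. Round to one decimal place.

DWL = $207.6

Market equilibrium (private): 52.9 + 1.1x = 232.5 - 4.1x → x_m = 34.5385.
Social marginal cost = private MC + MEC = 56.9 + 2.5x.
Set SMC = demand: 56.9 + 2.5x = 232.5 - 4.1x → x* = 26.6061.
Between x* and x_m the wedge SMC − demand runs linearly from 0 to MEC(x_m), so the loss is a triangle.
DWL = ½ × 7.9324 × 52.3538 = 207.6456.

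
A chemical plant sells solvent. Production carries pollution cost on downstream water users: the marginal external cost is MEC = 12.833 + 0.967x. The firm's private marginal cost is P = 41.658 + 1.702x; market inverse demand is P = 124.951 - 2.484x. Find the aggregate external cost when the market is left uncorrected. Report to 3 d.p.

446.783

Market equilibrium (private): 41.658 + 1.702x = 124.951 - 2.484x → x_m = 19.8980.
Total external cost = ∫₀^{x_m} (12.833 + 0.967x) dx = 12.833×19.8980 + ½×0.967×19.8980² = 446.7834.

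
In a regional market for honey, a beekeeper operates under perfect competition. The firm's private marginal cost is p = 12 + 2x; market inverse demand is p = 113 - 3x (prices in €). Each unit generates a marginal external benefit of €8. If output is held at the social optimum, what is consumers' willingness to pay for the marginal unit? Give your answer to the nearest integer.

Social marginal cost = private MC − MEB = 4 + 2x.
Set SMC = demand: 4 + 2x = 113 - 3x → x* = 21.8000.
Consumer price on the demand curve at x*: 113 − 3×21.8000 = 47.6000.

P = €48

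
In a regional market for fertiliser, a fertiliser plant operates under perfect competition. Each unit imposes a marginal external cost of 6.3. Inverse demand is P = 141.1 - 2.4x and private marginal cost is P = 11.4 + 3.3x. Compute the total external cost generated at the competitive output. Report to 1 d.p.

Market equilibrium (private): 11.4 + 3.3x = 141.1 - 2.4x → x_m = 22.7544.
Total external cost = MEC × x_m = 6.3 × 22.7544 = 143.3527.

143.4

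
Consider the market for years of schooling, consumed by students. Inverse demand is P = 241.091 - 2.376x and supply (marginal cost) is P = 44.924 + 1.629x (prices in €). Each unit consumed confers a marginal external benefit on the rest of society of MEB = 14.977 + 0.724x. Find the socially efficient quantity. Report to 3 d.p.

Social marginal benefit = demand + MEB = 256.068 - 1.652x.
Set SMB = MC: 256.068 - 1.652x = 44.924 + 1.629x → x* = 64.3536.

x* = 64.354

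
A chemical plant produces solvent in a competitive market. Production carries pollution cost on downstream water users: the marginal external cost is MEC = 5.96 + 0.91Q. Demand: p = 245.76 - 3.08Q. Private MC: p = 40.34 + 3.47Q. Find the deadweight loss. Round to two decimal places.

DWL = 79.77

Market equilibrium (private): 40.34 + 3.47Q = 245.76 - 3.08Q → Q_m = 31.3618.
Social marginal cost = private MC + MEC = 46.30 + 4.38Q.
Set SMC = demand: 46.30 + 4.38Q = 245.76 - 3.08Q → Q* = 26.7373.
The welfare-loss triangle has base |Q_m − Q*| and height MEC(Q_m) (the vertical gap between SMC and demand is zero at Q* and MEC at Q_m).
DWL = ½ × 4.6245 × 34.4993 = 79.7710.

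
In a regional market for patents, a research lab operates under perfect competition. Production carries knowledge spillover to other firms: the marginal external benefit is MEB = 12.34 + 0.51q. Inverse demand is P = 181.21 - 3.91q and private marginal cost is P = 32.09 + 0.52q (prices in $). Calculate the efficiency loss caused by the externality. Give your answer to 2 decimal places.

Market equilibrium (private): 32.09 + 0.52q = 181.21 - 3.91q → q_m = 33.6614.
Social marginal cost = private MC − MEB = 19.75 + 0.01q.
Set SMC = demand: 19.75 + 0.01q = 181.21 - 3.91q → q* = 41.1888.
The welfare-loss triangle has base |q_m − q*| and height MEB(q_m) (the vertical gap between SMC and demand is zero at q* and MEB at q_m).
DWL = ½ × 7.5274 × 29.5073 = 111.0566.

DWL = $111.06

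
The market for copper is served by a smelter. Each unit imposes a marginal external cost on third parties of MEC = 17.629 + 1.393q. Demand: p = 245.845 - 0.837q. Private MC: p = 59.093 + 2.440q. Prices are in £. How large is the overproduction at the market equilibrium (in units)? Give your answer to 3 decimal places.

Market equilibrium (private): 59.093 + 2.440q = 245.845 - 0.837q → q_m = 56.9887.
Social marginal cost = private MC + MEC = 76.722 + 3.833q.
Set SMC = demand: 76.722 + 3.833q = 245.845 - 0.837q → q* = 36.2148.
Gap = |56.9887 − 36.2148| = 20.7739.

20.774 units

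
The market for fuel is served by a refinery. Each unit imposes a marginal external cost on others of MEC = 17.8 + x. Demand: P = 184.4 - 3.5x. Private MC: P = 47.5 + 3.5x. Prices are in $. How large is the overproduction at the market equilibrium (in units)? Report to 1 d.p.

4.7 units

Market equilibrium (private): 47.5 + 3.5x = 184.4 - 3.5x → x_m = 19.5571.
Social marginal cost = private MC + MEC = 65.3 + 4.5x.
Set SMC = demand: 65.3 + 4.5x = 184.4 - 3.5x → x* = 14.8875.
Gap = |19.5571 − 14.8875| = 4.6696.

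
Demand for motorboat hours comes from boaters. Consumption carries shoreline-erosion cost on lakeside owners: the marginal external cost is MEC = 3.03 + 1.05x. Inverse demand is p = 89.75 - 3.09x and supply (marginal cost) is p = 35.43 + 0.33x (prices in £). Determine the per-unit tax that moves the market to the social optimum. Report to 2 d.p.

Social marginal benefit = demand − MEC = 86.72 - 4.14x.
Set SMB = MC: 86.72 - 4.14x = 35.43 + 0.33x → x* = 11.4743.
The Pigouvian tax equals MEC at x*: 3.03 + 1.05×11.4743 = 15.0780.

tax = £15.08 per unit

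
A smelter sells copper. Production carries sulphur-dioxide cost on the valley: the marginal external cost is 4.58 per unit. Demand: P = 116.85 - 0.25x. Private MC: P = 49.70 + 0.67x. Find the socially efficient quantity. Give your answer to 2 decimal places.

x* = 68.01

Social marginal cost = private MC + MEC = 54.28 + 0.67x.
Set SMC = demand: 54.28 + 0.67x = 116.85 - 0.25x → x* = 68.0109.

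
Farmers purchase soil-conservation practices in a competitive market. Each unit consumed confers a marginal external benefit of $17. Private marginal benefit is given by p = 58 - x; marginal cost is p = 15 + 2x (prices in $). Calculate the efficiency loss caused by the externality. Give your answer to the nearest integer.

Market equilibrium (private): 15 + 2x = 58 - x → x_m = 14.3333.
Social marginal benefit = demand + MEB = 75 - x.
Set SMB = MC: 75 - x = 15 + 2x → x* = 20.0000.
The welfare-loss triangle has base |x_m − x*| and height MEB(x_m) (the vertical gap between SMB and MC is zero at x* and MEB at x_m).
DWL = ½ × 5.6667 × 17.0000 = 48.1670.

DWL = $48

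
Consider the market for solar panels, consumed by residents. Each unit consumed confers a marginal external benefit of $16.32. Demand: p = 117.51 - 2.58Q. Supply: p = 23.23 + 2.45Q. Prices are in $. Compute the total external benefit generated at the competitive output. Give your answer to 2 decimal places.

Market equilibrium (private): 23.23 + 2.45Q = 117.51 - 2.58Q → Q_m = 18.7435.
Total external benefit = MEB × Q_m = 16.32 × 18.7435 = 305.8939.

$305.89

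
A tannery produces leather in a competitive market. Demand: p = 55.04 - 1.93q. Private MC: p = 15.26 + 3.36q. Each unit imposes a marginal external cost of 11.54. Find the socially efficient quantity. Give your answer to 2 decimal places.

Social marginal cost = private MC + MEC = 26.80 + 3.36q.
Set SMC = demand: 26.80 + 3.36q = 55.04 - 1.93q → q* = 5.3384.

q* = 5.34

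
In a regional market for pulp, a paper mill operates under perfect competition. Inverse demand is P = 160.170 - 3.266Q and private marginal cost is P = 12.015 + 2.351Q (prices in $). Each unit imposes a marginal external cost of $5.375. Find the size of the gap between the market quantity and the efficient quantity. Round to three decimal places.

Market equilibrium (private): 12.015 + 2.351Q = 160.170 - 3.266Q → Q_m = 26.3762.
Social marginal cost = private MC + MEC = 17.390 + 2.351Q.
Set SMC = demand: 17.390 + 2.351Q = 160.170 - 3.266Q → Q* = 25.4193.
Gap = |26.3762 − 25.4193| = 0.9569.

0.957 units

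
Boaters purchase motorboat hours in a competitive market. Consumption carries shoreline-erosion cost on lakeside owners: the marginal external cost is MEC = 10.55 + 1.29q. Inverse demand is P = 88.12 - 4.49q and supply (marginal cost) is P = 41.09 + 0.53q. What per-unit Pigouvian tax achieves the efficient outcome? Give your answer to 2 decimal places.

Social marginal benefit = demand − MEC = 77.57 - 5.78q.
Set SMB = MC: 77.57 - 5.78q = 41.09 + 0.53q → q* = 5.7813.
The Pigouvian tax equals MEC at q*: 10.55 + 1.29×5.7813 = 18.0079.

tax = 18.01 per unit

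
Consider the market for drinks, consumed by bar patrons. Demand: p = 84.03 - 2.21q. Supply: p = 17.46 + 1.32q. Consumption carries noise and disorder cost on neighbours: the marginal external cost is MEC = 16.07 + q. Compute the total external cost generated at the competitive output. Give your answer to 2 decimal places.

Market equilibrium (private): 17.46 + 1.32q = 84.03 - 2.21q → q_m = 18.8584.
Total external cost = ∫₀^{q_m} (16.07 + 1.00q) dq = 16.07×18.8584 + ½×1.00×18.8584² = 480.8741.

480.87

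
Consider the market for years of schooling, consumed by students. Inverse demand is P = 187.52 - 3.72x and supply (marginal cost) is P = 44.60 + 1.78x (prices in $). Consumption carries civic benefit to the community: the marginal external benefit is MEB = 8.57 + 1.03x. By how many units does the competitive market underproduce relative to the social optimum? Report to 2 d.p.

7.90 units

Market equilibrium (private): 44.60 + 1.78x = 187.52 - 3.72x → x_m = 25.9855.
Social marginal benefit = demand + MEB = 196.09 - 2.69x.
Set SMB = MC: 196.09 - 2.69x = 44.60 + 1.78x → x* = 33.8904.
Gap = |25.9855 − 33.8904| = 7.9049.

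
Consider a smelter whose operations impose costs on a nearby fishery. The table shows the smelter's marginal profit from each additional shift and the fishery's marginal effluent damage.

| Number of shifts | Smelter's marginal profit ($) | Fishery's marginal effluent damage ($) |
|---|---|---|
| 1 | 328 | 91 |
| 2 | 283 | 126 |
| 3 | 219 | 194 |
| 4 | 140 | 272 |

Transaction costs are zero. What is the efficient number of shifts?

Bargaining reaches the level where marginal profit last exceeds marginal effluent damage.
That holds through level 3 (219 ≥ 194) but not at 4 (140 < 272).

3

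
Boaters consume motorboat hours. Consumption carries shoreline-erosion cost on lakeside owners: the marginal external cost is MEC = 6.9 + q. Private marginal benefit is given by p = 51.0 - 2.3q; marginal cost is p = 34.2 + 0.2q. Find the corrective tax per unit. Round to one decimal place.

tax = 9.7 per unit

Social marginal benefit = demand − MEC = 44.1 - 3.3q.
Set SMB = MC: 44.1 - 3.3q = 34.2 + 0.2q → q* = 2.8286.
The Pigouvian tax equals MEC at q*: 6.9 + 1.0×2.8286 = 9.7286.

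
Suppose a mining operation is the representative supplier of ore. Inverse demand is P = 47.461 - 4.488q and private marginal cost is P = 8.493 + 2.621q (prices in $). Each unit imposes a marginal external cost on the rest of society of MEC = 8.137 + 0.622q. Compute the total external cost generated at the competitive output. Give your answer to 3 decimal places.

Market equilibrium (private): 8.493 + 2.621q = 47.461 - 4.488q → q_m = 5.4815.
Total external cost = ∫₀^{q_m} (8.137 + 0.622q) dq = 8.137×5.4815 + ½×0.622×5.4815² = 53.9475.

$53.948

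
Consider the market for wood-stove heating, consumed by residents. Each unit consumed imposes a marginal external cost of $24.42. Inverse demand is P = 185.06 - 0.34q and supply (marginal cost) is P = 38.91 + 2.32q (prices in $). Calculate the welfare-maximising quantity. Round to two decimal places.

q* = 45.76

Social marginal benefit = demand − MEC = 160.64 - 0.34q.
Set SMB = MC: 160.64 - 0.34q = 38.91 + 2.32q → q* = 45.7632.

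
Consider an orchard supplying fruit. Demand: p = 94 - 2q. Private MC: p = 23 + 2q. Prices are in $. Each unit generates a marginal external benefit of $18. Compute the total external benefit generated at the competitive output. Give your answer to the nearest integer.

$320

Market equilibrium (private): 23 + 2q = 94 - 2q → q_m = 17.7500.
Total external benefit = MEB × q_m = 18 × 17.7500 = 319.5000.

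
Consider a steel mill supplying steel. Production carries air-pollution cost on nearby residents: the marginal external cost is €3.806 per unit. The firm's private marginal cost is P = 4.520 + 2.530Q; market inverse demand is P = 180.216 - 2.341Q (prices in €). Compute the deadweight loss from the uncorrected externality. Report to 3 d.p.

Market equilibrium (private): 4.520 + 2.530Q = 180.216 - 2.341Q → Q_m = 36.0698.
Social marginal cost = private MC + MEC = 8.326 + 2.530Q.
Set SMC = demand: 8.326 + 2.530Q = 180.216 - 2.341Q → Q* = 35.2884.
Height of the DWL triangle at Q_m is SMC(Q_m) − demand(Q_m) = MEC(Q_m) = 3.8060.
DWL = ½ × 0.7814 × 3.8060 = 1.4870.

DWL = €1.487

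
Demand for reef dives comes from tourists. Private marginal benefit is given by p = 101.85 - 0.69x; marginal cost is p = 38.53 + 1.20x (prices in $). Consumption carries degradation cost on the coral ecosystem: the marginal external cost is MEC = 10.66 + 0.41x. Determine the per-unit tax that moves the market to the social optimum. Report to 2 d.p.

Social marginal benefit = demand − MEC = 91.19 - 1.10x.
Set SMB = MC: 91.19 - 1.10x = 38.53 + 1.20x → x* = 22.8957.
The Pigouvian tax equals MEC at x*: 10.66 + 0.41×22.8957 = 20.0472.

tax = $20.05 per unit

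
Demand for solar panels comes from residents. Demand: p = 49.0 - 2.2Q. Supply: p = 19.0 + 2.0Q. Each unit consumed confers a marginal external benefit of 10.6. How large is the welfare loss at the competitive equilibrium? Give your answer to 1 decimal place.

DWL = 13.4

Market equilibrium (private): 19.0 + 2.0Q = 49.0 - 2.2Q → Q_m = 7.1429.
Social marginal benefit = demand + MEB = 59.6 - 2.2Q.
Set SMB = MC: 59.6 - 2.2Q = 19.0 + 2.0Q → Q* = 9.6667.
The loss is the area between SMB and MC from Q* to Q_m; with linear curves that's a triangle of height MEB(Q_m).
DWL = ½ × 2.5238 × 10.6000 = 13.3761.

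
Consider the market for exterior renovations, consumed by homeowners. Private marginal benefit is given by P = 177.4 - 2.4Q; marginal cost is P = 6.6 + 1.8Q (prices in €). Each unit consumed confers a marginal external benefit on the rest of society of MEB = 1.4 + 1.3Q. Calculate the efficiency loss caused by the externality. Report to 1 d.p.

Market equilibrium (private): 6.6 + 1.8Q = 177.4 - 2.4Q → Q_m = 40.6667.
Social marginal benefit = demand + MEB = 178.8 - 1.1Q.
Set SMB = MC: 178.8 - 1.1Q = 6.6 + 1.8Q → Q* = 59.3793.
The welfare-loss triangle has base |Q_m − Q*| and height MEB(Q_m) (the vertical gap between SMB and MC is zero at Q* and MEB at Q_m).
DWL = ½ × 18.7126 × 54.2667 = 507.7355.

DWL = €507.7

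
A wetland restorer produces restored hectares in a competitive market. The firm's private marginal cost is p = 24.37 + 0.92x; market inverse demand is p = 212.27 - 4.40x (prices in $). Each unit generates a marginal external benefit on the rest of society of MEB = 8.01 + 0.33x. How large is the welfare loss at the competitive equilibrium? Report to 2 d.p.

DWL = $38.75

Market equilibrium (private): 24.37 + 0.92x = 212.27 - 4.40x → x_m = 35.3195.
Social marginal cost = private MC − MEB = 16.36 + 0.59x.
Set SMC = demand: 16.36 + 0.59x = 212.27 - 4.40x → x* = 39.2605.
The loss is the area between SMC and demand from x* to x_m; with linear curves that's a triangle of height MEB(x_m).
DWL = ½ × 3.9410 × 19.6655 = 38.7509.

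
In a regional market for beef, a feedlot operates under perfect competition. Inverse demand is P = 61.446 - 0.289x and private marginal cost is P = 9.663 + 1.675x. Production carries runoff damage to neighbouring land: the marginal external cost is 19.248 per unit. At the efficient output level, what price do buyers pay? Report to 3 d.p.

P = 56.659

Social marginal cost = private MC + MEC = 28.911 + 1.675x.
Set SMC = demand: 28.911 + 1.675x = 61.446 - 0.289x → x* = 16.5657.
Consumer price on the demand curve at x*: 61.446 − 0.289×16.5657 = 56.6585.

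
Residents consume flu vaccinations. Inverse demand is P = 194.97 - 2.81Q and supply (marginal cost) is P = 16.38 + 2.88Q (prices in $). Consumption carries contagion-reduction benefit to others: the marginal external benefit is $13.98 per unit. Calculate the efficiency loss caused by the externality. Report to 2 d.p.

Market equilibrium (private): 16.38 + 2.88Q = 194.97 - 2.81Q → Q_m = 31.3866.
Social marginal benefit = demand + MEB = 208.95 - 2.81Q.
Set SMB = MC: 208.95 - 2.81Q = 16.38 + 2.88Q → Q* = 33.8436.
The welfare-loss triangle has base |Q_m − Q*| and height MEB(Q_m) (the vertical gap between SMB and MC is zero at Q* and MEB at Q_m).
DWL = ½ × 2.4570 × 13.9800 = 17.1744.

DWL = $17.17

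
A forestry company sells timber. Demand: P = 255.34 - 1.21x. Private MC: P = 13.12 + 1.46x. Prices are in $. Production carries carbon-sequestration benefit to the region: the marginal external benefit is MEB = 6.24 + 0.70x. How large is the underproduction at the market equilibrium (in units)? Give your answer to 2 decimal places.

Market equilibrium (private): 13.12 + 1.46x = 255.34 - 1.21x → x_m = 90.7191.
Social marginal cost = private MC − MEB = 6.88 + 0.76x.
Set SMC = demand: 6.88 + 0.76x = 255.34 - 1.21x → x* = 126.1218.
Gap = |90.7191 − 126.1218| = 35.4027.

35.40 units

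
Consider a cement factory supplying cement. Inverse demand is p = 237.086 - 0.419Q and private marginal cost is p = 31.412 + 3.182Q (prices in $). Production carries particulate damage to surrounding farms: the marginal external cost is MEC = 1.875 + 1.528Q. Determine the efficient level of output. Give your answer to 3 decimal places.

Q* = 39.735

Social marginal cost = private MC + MEC = 33.287 + 4.710Q.
Set SMC = demand: 33.287 + 4.710Q = 237.086 - 0.419Q → Q* = 39.7346.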